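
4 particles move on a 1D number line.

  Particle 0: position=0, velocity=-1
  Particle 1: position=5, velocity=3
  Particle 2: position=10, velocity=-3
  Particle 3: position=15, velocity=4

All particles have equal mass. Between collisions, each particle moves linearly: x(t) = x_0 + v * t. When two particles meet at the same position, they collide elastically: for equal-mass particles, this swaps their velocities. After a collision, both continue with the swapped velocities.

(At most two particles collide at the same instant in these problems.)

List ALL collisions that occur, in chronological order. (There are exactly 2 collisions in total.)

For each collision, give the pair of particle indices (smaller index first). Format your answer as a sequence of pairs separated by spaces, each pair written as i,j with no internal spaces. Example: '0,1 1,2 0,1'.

Collision at t=5/6: particles 1 and 2 swap velocities; positions: p0=-5/6 p1=15/2 p2=15/2 p3=55/3; velocities now: v0=-1 v1=-3 v2=3 v3=4
Collision at t=5: particles 0 and 1 swap velocities; positions: p0=-5 p1=-5 p2=20 p3=35; velocities now: v0=-3 v1=-1 v2=3 v3=4

Answer: 1,2 0,1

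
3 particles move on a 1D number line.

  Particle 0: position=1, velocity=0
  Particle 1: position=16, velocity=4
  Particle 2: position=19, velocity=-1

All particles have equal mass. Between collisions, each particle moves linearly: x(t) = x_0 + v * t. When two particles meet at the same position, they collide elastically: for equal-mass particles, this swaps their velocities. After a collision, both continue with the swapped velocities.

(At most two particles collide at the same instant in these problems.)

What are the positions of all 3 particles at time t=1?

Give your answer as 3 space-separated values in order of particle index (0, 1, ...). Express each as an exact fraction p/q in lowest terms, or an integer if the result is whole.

Collision at t=3/5: particles 1 and 2 swap velocities; positions: p0=1 p1=92/5 p2=92/5; velocities now: v0=0 v1=-1 v2=4
Advance to t=1 (no further collisions before then); velocities: v0=0 v1=-1 v2=4; positions = 1 18 20

Answer: 1 18 20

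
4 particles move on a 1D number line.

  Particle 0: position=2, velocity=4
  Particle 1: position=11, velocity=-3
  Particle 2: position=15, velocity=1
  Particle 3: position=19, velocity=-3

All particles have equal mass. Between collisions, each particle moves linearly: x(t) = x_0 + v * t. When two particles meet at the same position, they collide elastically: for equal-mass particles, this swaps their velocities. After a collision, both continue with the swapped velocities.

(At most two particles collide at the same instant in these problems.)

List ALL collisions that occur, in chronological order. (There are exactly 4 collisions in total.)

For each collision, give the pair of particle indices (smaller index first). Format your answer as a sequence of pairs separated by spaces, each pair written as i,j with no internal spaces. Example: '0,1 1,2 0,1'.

Answer: 2,3 0,1 1,2 2,3

Derivation:
Collision at t=1: particles 2 and 3 swap velocities; positions: p0=6 p1=8 p2=16 p3=16; velocities now: v0=4 v1=-3 v2=-3 v3=1
Collision at t=9/7: particles 0 and 1 swap velocities; positions: p0=50/7 p1=50/7 p2=106/7 p3=114/7; velocities now: v0=-3 v1=4 v2=-3 v3=1
Collision at t=17/7: particles 1 and 2 swap velocities; positions: p0=26/7 p1=82/7 p2=82/7 p3=122/7; velocities now: v0=-3 v1=-3 v2=4 v3=1
Collision at t=13/3: particles 2 and 3 swap velocities; positions: p0=-2 p1=6 p2=58/3 p3=58/3; velocities now: v0=-3 v1=-3 v2=1 v3=4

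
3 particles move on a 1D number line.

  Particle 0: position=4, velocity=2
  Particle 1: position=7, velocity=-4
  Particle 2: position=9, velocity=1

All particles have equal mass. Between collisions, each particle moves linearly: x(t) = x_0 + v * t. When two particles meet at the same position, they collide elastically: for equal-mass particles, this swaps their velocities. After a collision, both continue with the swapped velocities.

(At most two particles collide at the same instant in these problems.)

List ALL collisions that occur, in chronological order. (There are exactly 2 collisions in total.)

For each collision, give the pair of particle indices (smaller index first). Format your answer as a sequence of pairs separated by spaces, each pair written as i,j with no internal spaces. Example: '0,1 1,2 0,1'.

Answer: 0,1 1,2

Derivation:
Collision at t=1/2: particles 0 and 1 swap velocities; positions: p0=5 p1=5 p2=19/2; velocities now: v0=-4 v1=2 v2=1
Collision at t=5: particles 1 and 2 swap velocities; positions: p0=-13 p1=14 p2=14; velocities now: v0=-4 v1=1 v2=2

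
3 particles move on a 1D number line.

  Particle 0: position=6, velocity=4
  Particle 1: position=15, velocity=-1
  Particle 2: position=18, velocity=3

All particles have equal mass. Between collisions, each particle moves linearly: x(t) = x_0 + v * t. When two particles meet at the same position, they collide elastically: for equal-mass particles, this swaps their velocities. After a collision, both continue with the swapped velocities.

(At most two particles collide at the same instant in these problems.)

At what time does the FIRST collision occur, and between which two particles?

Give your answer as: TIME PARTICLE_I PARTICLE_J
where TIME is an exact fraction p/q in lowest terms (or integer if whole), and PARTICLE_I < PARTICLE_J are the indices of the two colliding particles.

Pair (0,1): pos 6,15 vel 4,-1 -> gap=9, closing at 5/unit, collide at t=9/5
Pair (1,2): pos 15,18 vel -1,3 -> not approaching (rel speed -4 <= 0)
Earliest collision: t=9/5 between 0 and 1

Answer: 9/5 0 1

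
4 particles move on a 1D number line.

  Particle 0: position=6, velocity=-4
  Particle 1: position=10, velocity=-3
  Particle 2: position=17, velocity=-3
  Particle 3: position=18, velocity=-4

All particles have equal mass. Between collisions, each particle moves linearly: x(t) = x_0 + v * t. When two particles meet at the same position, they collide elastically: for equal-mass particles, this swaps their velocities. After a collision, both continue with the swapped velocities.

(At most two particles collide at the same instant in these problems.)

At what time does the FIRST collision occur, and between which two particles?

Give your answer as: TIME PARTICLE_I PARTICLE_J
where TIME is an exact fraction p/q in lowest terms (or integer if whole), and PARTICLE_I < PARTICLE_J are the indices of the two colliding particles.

Answer: 1 2 3

Derivation:
Pair (0,1): pos 6,10 vel -4,-3 -> not approaching (rel speed -1 <= 0)
Pair (1,2): pos 10,17 vel -3,-3 -> not approaching (rel speed 0 <= 0)
Pair (2,3): pos 17,18 vel -3,-4 -> gap=1, closing at 1/unit, collide at t=1
Earliest collision: t=1 between 2 and 3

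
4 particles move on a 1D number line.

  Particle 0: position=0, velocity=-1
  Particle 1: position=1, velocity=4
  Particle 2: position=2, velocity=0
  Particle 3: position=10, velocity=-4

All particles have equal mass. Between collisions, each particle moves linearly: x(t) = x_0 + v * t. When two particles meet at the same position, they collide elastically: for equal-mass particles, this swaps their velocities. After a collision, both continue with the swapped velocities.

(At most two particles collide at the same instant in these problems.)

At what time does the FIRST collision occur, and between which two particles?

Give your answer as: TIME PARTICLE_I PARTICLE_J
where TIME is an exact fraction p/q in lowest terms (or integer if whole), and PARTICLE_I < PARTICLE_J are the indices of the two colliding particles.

Pair (0,1): pos 0,1 vel -1,4 -> not approaching (rel speed -5 <= 0)
Pair (1,2): pos 1,2 vel 4,0 -> gap=1, closing at 4/unit, collide at t=1/4
Pair (2,3): pos 2,10 vel 0,-4 -> gap=8, closing at 4/unit, collide at t=2
Earliest collision: t=1/4 between 1 and 2

Answer: 1/4 1 2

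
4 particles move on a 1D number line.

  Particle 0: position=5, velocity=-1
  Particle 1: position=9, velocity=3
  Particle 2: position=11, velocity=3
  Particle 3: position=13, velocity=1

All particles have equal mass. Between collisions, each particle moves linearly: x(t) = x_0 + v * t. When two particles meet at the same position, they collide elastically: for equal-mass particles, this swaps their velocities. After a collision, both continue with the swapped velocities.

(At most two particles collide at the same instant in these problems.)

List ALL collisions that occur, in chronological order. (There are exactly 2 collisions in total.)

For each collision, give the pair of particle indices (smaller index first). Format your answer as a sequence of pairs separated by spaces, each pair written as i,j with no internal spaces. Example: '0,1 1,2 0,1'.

Answer: 2,3 1,2

Derivation:
Collision at t=1: particles 2 and 3 swap velocities; positions: p0=4 p1=12 p2=14 p3=14; velocities now: v0=-1 v1=3 v2=1 v3=3
Collision at t=2: particles 1 and 2 swap velocities; positions: p0=3 p1=15 p2=15 p3=17; velocities now: v0=-1 v1=1 v2=3 v3=3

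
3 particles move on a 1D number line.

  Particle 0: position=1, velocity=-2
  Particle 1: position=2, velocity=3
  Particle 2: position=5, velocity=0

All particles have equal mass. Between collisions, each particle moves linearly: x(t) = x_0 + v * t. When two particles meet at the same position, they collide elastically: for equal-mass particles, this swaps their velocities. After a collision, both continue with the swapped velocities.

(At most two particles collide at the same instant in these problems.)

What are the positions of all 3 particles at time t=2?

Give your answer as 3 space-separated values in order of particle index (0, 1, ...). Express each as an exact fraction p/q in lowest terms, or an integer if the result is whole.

Collision at t=1: particles 1 and 2 swap velocities; positions: p0=-1 p1=5 p2=5; velocities now: v0=-2 v1=0 v2=3
Advance to t=2 (no further collisions before then); velocities: v0=-2 v1=0 v2=3; positions = -3 5 8

Answer: -3 5 8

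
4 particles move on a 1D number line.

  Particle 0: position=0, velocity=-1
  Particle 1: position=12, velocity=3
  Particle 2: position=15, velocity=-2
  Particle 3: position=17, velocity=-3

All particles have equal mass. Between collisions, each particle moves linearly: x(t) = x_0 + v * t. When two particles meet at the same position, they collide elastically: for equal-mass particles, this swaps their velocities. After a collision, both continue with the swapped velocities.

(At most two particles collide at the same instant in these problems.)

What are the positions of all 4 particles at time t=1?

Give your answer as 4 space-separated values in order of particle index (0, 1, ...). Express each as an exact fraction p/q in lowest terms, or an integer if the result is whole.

Collision at t=3/5: particles 1 and 2 swap velocities; positions: p0=-3/5 p1=69/5 p2=69/5 p3=76/5; velocities now: v0=-1 v1=-2 v2=3 v3=-3
Collision at t=5/6: particles 2 and 3 swap velocities; positions: p0=-5/6 p1=40/3 p2=29/2 p3=29/2; velocities now: v0=-1 v1=-2 v2=-3 v3=3
Advance to t=1 (no further collisions before then); velocities: v0=-1 v1=-2 v2=-3 v3=3; positions = -1 13 14 15

Answer: -1 13 14 15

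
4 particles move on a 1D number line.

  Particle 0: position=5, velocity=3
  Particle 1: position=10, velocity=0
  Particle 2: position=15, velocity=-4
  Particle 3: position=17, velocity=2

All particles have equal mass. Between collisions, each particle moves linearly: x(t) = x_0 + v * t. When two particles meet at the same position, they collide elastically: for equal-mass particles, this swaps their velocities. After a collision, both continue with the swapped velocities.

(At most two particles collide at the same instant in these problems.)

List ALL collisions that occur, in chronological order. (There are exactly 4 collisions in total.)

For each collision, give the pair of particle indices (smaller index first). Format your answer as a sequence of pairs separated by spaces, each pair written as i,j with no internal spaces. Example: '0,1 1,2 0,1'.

Collision at t=5/4: particles 1 and 2 swap velocities; positions: p0=35/4 p1=10 p2=10 p3=39/2; velocities now: v0=3 v1=-4 v2=0 v3=2
Collision at t=10/7: particles 0 and 1 swap velocities; positions: p0=65/7 p1=65/7 p2=10 p3=139/7; velocities now: v0=-4 v1=3 v2=0 v3=2
Collision at t=5/3: particles 1 and 2 swap velocities; positions: p0=25/3 p1=10 p2=10 p3=61/3; velocities now: v0=-4 v1=0 v2=3 v3=2
Collision at t=12: particles 2 and 3 swap velocities; positions: p0=-33 p1=10 p2=41 p3=41; velocities now: v0=-4 v1=0 v2=2 v3=3

Answer: 1,2 0,1 1,2 2,3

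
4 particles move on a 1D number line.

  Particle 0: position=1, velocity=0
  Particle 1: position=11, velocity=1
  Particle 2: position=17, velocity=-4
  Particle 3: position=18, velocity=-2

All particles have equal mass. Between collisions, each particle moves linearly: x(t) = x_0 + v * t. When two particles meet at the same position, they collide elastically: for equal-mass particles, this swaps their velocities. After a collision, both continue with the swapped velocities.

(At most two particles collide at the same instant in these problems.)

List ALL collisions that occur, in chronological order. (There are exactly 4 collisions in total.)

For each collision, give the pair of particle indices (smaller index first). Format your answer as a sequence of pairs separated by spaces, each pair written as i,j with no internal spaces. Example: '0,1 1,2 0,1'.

Collision at t=6/5: particles 1 and 2 swap velocities; positions: p0=1 p1=61/5 p2=61/5 p3=78/5; velocities now: v0=0 v1=-4 v2=1 v3=-2
Collision at t=7/3: particles 2 and 3 swap velocities; positions: p0=1 p1=23/3 p2=40/3 p3=40/3; velocities now: v0=0 v1=-4 v2=-2 v3=1
Collision at t=4: particles 0 and 1 swap velocities; positions: p0=1 p1=1 p2=10 p3=15; velocities now: v0=-4 v1=0 v2=-2 v3=1
Collision at t=17/2: particles 1 and 2 swap velocities; positions: p0=-17 p1=1 p2=1 p3=39/2; velocities now: v0=-4 v1=-2 v2=0 v3=1

Answer: 1,2 2,3 0,1 1,2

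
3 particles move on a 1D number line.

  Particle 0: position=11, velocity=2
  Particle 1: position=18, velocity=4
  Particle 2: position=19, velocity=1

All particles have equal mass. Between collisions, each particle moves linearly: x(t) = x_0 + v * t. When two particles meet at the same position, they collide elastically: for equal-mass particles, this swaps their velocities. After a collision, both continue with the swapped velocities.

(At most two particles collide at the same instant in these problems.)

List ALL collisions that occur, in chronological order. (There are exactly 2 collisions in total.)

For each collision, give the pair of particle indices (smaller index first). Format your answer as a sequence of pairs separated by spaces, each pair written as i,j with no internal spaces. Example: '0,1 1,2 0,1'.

Answer: 1,2 0,1

Derivation:
Collision at t=1/3: particles 1 and 2 swap velocities; positions: p0=35/3 p1=58/3 p2=58/3; velocities now: v0=2 v1=1 v2=4
Collision at t=8: particles 0 and 1 swap velocities; positions: p0=27 p1=27 p2=50; velocities now: v0=1 v1=2 v2=4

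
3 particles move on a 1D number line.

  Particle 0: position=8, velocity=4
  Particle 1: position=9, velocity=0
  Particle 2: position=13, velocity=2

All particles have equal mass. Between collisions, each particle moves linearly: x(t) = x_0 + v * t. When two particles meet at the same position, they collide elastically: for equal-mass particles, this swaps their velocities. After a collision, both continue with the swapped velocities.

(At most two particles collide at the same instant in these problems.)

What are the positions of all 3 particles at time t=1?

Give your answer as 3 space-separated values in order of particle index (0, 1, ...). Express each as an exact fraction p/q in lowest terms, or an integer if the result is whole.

Answer: 9 12 15

Derivation:
Collision at t=1/4: particles 0 and 1 swap velocities; positions: p0=9 p1=9 p2=27/2; velocities now: v0=0 v1=4 v2=2
Advance to t=1 (no further collisions before then); velocities: v0=0 v1=4 v2=2; positions = 9 12 15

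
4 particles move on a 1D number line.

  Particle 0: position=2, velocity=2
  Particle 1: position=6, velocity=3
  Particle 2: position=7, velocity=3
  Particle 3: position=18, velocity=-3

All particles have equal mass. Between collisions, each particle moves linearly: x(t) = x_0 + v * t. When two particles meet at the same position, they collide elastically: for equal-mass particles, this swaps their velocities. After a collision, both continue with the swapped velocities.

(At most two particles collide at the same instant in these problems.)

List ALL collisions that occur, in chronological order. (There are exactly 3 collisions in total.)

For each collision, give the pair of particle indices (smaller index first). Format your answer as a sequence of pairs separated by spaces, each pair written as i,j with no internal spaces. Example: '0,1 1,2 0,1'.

Answer: 2,3 1,2 0,1

Derivation:
Collision at t=11/6: particles 2 and 3 swap velocities; positions: p0=17/3 p1=23/2 p2=25/2 p3=25/2; velocities now: v0=2 v1=3 v2=-3 v3=3
Collision at t=2: particles 1 and 2 swap velocities; positions: p0=6 p1=12 p2=12 p3=13; velocities now: v0=2 v1=-3 v2=3 v3=3
Collision at t=16/5: particles 0 and 1 swap velocities; positions: p0=42/5 p1=42/5 p2=78/5 p3=83/5; velocities now: v0=-3 v1=2 v2=3 v3=3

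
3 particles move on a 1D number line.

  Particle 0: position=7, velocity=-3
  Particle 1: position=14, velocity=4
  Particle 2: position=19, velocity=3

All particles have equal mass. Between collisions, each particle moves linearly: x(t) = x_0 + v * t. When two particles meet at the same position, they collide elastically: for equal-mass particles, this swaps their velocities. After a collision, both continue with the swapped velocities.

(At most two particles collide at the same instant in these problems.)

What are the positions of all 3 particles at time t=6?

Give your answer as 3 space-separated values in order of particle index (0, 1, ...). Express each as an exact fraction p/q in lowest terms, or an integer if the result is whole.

Collision at t=5: particles 1 and 2 swap velocities; positions: p0=-8 p1=34 p2=34; velocities now: v0=-3 v1=3 v2=4
Advance to t=6 (no further collisions before then); velocities: v0=-3 v1=3 v2=4; positions = -11 37 38

Answer: -11 37 38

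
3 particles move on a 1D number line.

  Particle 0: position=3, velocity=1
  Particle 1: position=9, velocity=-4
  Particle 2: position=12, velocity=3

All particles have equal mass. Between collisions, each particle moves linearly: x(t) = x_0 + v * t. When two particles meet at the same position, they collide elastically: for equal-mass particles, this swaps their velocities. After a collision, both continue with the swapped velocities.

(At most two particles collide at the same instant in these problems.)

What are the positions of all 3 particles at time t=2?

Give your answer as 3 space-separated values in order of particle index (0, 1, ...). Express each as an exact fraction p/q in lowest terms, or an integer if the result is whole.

Collision at t=6/5: particles 0 and 1 swap velocities; positions: p0=21/5 p1=21/5 p2=78/5; velocities now: v0=-4 v1=1 v2=3
Advance to t=2 (no further collisions before then); velocities: v0=-4 v1=1 v2=3; positions = 1 5 18

Answer: 1 5 18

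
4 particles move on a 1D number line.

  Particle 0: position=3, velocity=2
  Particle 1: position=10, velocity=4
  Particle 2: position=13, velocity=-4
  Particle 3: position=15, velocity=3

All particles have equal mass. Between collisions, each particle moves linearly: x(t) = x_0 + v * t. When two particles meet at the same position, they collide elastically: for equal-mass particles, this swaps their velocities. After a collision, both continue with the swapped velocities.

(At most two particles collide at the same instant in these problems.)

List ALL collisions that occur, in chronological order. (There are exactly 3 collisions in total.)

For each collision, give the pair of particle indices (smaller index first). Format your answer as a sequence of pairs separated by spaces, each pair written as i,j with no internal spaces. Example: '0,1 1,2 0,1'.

Answer: 1,2 0,1 2,3

Derivation:
Collision at t=3/8: particles 1 and 2 swap velocities; positions: p0=15/4 p1=23/2 p2=23/2 p3=129/8; velocities now: v0=2 v1=-4 v2=4 v3=3
Collision at t=5/3: particles 0 and 1 swap velocities; positions: p0=19/3 p1=19/3 p2=50/3 p3=20; velocities now: v0=-4 v1=2 v2=4 v3=3
Collision at t=5: particles 2 and 3 swap velocities; positions: p0=-7 p1=13 p2=30 p3=30; velocities now: v0=-4 v1=2 v2=3 v3=4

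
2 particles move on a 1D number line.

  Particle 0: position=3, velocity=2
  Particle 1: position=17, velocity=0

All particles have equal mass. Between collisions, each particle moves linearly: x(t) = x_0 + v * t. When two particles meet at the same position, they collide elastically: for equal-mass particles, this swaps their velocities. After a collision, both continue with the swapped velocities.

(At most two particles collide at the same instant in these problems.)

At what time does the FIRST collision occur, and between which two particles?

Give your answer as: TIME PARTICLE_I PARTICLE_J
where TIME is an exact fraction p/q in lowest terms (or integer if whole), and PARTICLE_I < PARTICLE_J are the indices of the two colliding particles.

Answer: 7 0 1

Derivation:
Pair (0,1): pos 3,17 vel 2,0 -> gap=14, closing at 2/unit, collide at t=7
Earliest collision: t=7 between 0 and 1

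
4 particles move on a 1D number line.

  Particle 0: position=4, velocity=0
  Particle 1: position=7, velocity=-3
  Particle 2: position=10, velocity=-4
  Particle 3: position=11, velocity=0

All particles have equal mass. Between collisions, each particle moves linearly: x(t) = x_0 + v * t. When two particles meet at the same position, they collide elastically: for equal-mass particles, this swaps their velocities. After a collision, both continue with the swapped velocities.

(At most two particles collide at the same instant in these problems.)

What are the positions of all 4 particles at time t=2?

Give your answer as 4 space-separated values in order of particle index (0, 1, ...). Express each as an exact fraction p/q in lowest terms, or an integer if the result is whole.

Collision at t=1: particles 0 and 1 swap velocities; positions: p0=4 p1=4 p2=6 p3=11; velocities now: v0=-3 v1=0 v2=-4 v3=0
Collision at t=3/2: particles 1 and 2 swap velocities; positions: p0=5/2 p1=4 p2=4 p3=11; velocities now: v0=-3 v1=-4 v2=0 v3=0
Advance to t=2 (no further collisions before then); velocities: v0=-3 v1=-4 v2=0 v3=0; positions = 1 2 4 11

Answer: 1 2 4 11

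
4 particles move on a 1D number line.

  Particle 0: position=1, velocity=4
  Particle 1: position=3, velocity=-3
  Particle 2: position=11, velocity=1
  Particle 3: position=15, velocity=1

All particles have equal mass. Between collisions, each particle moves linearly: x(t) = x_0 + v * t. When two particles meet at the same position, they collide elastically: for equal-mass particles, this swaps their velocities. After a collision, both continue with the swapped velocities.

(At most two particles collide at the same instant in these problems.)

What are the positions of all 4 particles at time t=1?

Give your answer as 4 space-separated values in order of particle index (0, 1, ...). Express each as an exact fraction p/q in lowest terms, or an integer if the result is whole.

Collision at t=2/7: particles 0 and 1 swap velocities; positions: p0=15/7 p1=15/7 p2=79/7 p3=107/7; velocities now: v0=-3 v1=4 v2=1 v3=1
Advance to t=1 (no further collisions before then); velocities: v0=-3 v1=4 v2=1 v3=1; positions = 0 5 12 16

Answer: 0 5 12 16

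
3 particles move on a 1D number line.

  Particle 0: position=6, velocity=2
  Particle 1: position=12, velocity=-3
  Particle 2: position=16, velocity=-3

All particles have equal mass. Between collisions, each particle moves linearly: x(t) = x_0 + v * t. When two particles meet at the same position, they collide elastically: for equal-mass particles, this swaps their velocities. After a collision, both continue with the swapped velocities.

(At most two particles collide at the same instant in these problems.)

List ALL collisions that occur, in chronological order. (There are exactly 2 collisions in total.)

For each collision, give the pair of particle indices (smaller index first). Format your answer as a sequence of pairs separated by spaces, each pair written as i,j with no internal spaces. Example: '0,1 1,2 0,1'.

Collision at t=6/5: particles 0 and 1 swap velocities; positions: p0=42/5 p1=42/5 p2=62/5; velocities now: v0=-3 v1=2 v2=-3
Collision at t=2: particles 1 and 2 swap velocities; positions: p0=6 p1=10 p2=10; velocities now: v0=-3 v1=-3 v2=2

Answer: 0,1 1,2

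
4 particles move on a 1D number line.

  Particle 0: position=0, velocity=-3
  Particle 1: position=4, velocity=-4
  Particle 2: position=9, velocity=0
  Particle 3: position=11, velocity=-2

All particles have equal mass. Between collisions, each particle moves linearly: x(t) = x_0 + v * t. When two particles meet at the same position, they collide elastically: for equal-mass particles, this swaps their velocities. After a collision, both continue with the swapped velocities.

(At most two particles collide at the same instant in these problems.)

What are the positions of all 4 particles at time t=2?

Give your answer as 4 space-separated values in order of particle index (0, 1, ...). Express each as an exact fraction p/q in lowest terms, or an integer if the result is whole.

Answer: -6 -4 7 9

Derivation:
Collision at t=1: particles 2 and 3 swap velocities; positions: p0=-3 p1=0 p2=9 p3=9; velocities now: v0=-3 v1=-4 v2=-2 v3=0
Advance to t=2 (no further collisions before then); velocities: v0=-3 v1=-4 v2=-2 v3=0; positions = -6 -4 7 9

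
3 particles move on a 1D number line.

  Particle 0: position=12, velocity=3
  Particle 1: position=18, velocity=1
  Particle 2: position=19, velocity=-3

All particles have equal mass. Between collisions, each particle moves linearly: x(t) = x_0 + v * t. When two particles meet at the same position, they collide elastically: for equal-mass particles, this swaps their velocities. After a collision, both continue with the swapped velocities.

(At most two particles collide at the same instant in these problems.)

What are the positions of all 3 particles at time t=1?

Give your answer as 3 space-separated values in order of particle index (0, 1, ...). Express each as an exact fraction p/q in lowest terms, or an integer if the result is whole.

Collision at t=1/4: particles 1 and 2 swap velocities; positions: p0=51/4 p1=73/4 p2=73/4; velocities now: v0=3 v1=-3 v2=1
Advance to t=1 (no further collisions before then); velocities: v0=3 v1=-3 v2=1; positions = 15 16 19

Answer: 15 16 19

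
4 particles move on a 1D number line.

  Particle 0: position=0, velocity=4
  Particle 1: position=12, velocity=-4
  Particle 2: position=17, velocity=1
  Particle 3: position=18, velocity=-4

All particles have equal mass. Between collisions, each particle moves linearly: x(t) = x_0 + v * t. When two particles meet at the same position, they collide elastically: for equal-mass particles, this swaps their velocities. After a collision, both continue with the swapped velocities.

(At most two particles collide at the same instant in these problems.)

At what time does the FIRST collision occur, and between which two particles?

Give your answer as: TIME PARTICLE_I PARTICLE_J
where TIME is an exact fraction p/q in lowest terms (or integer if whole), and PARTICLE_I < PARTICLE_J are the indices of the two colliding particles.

Pair (0,1): pos 0,12 vel 4,-4 -> gap=12, closing at 8/unit, collide at t=3/2
Pair (1,2): pos 12,17 vel -4,1 -> not approaching (rel speed -5 <= 0)
Pair (2,3): pos 17,18 vel 1,-4 -> gap=1, closing at 5/unit, collide at t=1/5
Earliest collision: t=1/5 between 2 and 3

Answer: 1/5 2 3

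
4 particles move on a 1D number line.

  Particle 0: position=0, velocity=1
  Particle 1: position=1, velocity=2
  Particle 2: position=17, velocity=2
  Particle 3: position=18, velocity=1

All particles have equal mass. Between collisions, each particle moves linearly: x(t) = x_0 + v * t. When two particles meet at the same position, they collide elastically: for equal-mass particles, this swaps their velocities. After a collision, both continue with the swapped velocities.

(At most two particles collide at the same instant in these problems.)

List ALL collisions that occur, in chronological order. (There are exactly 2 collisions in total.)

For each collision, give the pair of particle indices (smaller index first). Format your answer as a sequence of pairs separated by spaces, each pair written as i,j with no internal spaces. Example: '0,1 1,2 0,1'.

Collision at t=1: particles 2 and 3 swap velocities; positions: p0=1 p1=3 p2=19 p3=19; velocities now: v0=1 v1=2 v2=1 v3=2
Collision at t=17: particles 1 and 2 swap velocities; positions: p0=17 p1=35 p2=35 p3=51; velocities now: v0=1 v1=1 v2=2 v3=2

Answer: 2,3 1,2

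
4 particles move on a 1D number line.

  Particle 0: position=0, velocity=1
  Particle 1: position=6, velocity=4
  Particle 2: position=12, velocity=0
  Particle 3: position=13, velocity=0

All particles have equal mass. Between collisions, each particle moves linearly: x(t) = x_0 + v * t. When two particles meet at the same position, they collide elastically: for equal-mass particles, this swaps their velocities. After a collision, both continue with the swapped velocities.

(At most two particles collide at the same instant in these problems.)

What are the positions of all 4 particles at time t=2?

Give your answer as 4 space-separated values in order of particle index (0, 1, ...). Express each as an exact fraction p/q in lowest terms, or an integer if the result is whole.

Collision at t=3/2: particles 1 and 2 swap velocities; positions: p0=3/2 p1=12 p2=12 p3=13; velocities now: v0=1 v1=0 v2=4 v3=0
Collision at t=7/4: particles 2 and 3 swap velocities; positions: p0=7/4 p1=12 p2=13 p3=13; velocities now: v0=1 v1=0 v2=0 v3=4
Advance to t=2 (no further collisions before then); velocities: v0=1 v1=0 v2=0 v3=4; positions = 2 12 13 14

Answer: 2 12 13 14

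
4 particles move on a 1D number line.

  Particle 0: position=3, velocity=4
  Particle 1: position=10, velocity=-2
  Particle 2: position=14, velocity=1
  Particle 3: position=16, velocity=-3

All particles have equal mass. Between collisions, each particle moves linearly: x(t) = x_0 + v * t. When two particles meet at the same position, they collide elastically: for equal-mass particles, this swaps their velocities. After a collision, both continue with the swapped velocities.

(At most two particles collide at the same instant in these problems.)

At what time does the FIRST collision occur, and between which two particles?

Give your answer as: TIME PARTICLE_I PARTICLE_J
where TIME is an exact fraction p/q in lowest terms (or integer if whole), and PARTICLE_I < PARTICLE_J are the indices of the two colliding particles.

Answer: 1/2 2 3

Derivation:
Pair (0,1): pos 3,10 vel 4,-2 -> gap=7, closing at 6/unit, collide at t=7/6
Pair (1,2): pos 10,14 vel -2,1 -> not approaching (rel speed -3 <= 0)
Pair (2,3): pos 14,16 vel 1,-3 -> gap=2, closing at 4/unit, collide at t=1/2
Earliest collision: t=1/2 between 2 and 3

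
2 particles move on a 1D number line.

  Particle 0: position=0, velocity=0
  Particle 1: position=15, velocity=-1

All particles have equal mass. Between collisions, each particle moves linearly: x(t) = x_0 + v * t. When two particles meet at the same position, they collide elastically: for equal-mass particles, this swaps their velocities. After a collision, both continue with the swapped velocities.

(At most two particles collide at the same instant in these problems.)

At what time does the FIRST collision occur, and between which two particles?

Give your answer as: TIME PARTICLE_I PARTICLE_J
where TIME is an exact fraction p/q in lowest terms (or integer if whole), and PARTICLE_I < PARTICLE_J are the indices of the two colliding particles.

Answer: 15 0 1

Derivation:
Pair (0,1): pos 0,15 vel 0,-1 -> gap=15, closing at 1/unit, collide at t=15
Earliest collision: t=15 between 0 and 1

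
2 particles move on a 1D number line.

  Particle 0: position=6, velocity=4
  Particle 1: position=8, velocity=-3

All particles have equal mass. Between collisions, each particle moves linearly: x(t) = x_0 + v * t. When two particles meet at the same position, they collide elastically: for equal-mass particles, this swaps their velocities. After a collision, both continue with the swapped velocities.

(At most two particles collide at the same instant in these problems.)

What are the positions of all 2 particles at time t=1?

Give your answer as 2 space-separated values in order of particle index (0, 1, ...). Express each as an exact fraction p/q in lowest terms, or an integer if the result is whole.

Answer: 5 10

Derivation:
Collision at t=2/7: particles 0 and 1 swap velocities; positions: p0=50/7 p1=50/7; velocities now: v0=-3 v1=4
Advance to t=1 (no further collisions before then); velocities: v0=-3 v1=4; positions = 5 10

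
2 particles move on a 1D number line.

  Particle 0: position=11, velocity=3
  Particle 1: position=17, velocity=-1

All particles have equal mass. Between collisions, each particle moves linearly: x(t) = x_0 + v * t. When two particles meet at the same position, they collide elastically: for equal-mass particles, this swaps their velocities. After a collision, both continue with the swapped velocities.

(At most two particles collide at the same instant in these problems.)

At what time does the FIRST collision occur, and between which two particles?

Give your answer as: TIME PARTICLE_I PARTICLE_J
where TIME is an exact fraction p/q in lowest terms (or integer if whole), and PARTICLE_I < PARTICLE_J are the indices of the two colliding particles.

Answer: 3/2 0 1

Derivation:
Pair (0,1): pos 11,17 vel 3,-1 -> gap=6, closing at 4/unit, collide at t=3/2
Earliest collision: t=3/2 between 0 and 1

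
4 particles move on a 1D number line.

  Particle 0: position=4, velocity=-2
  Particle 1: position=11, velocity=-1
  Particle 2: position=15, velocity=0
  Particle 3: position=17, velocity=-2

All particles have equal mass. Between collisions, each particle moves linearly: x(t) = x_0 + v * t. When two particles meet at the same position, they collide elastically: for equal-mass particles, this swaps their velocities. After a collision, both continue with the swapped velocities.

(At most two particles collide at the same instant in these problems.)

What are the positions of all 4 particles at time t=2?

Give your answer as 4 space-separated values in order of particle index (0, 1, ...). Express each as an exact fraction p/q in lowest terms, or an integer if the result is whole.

Collision at t=1: particles 2 and 3 swap velocities; positions: p0=2 p1=10 p2=15 p3=15; velocities now: v0=-2 v1=-1 v2=-2 v3=0
Advance to t=2 (no further collisions before then); velocities: v0=-2 v1=-1 v2=-2 v3=0; positions = 0 9 13 15

Answer: 0 9 13 15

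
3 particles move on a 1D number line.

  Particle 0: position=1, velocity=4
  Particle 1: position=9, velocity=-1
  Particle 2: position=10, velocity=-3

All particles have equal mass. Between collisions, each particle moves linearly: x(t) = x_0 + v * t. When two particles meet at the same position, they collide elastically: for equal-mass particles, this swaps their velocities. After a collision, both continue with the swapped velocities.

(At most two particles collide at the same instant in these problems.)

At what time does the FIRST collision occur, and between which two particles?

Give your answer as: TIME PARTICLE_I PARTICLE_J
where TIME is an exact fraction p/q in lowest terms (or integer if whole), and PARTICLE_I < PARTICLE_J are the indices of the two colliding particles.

Pair (0,1): pos 1,9 vel 4,-1 -> gap=8, closing at 5/unit, collide at t=8/5
Pair (1,2): pos 9,10 vel -1,-3 -> gap=1, closing at 2/unit, collide at t=1/2
Earliest collision: t=1/2 between 1 and 2

Answer: 1/2 1 2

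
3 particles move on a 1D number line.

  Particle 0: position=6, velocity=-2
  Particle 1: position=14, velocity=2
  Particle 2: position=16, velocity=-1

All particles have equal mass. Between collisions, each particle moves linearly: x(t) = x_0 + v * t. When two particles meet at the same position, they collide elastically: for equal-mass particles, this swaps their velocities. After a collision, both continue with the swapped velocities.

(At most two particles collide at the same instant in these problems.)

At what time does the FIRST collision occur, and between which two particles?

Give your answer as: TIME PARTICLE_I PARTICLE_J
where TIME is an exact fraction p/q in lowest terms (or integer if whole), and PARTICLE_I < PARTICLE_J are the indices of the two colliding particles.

Answer: 2/3 1 2

Derivation:
Pair (0,1): pos 6,14 vel -2,2 -> not approaching (rel speed -4 <= 0)
Pair (1,2): pos 14,16 vel 2,-1 -> gap=2, closing at 3/unit, collide at t=2/3
Earliest collision: t=2/3 between 1 and 2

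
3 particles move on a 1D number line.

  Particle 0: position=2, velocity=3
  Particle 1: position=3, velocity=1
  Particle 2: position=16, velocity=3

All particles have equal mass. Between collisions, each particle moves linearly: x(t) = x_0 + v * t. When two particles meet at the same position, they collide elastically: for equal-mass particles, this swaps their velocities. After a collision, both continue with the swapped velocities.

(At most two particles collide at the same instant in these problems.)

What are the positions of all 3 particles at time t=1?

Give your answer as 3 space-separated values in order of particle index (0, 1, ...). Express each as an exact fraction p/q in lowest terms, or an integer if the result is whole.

Collision at t=1/2: particles 0 and 1 swap velocities; positions: p0=7/2 p1=7/2 p2=35/2; velocities now: v0=1 v1=3 v2=3
Advance to t=1 (no further collisions before then); velocities: v0=1 v1=3 v2=3; positions = 4 5 19

Answer: 4 5 19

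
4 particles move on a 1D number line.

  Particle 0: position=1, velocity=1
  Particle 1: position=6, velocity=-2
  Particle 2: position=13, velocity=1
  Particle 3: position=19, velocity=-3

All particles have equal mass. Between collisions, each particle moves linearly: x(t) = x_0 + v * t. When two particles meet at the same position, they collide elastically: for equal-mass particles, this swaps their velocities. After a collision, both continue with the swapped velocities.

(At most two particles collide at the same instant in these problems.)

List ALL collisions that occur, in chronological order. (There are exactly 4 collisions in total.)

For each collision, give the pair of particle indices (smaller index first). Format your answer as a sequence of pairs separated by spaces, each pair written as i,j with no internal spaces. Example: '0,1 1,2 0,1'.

Collision at t=3/2: particles 2 and 3 swap velocities; positions: p0=5/2 p1=3 p2=29/2 p3=29/2; velocities now: v0=1 v1=-2 v2=-3 v3=1
Collision at t=5/3: particles 0 and 1 swap velocities; positions: p0=8/3 p1=8/3 p2=14 p3=44/3; velocities now: v0=-2 v1=1 v2=-3 v3=1
Collision at t=9/2: particles 1 and 2 swap velocities; positions: p0=-3 p1=11/2 p2=11/2 p3=35/2; velocities now: v0=-2 v1=-3 v2=1 v3=1
Collision at t=13: particles 0 and 1 swap velocities; positions: p0=-20 p1=-20 p2=14 p3=26; velocities now: v0=-3 v1=-2 v2=1 v3=1

Answer: 2,3 0,1 1,2 0,1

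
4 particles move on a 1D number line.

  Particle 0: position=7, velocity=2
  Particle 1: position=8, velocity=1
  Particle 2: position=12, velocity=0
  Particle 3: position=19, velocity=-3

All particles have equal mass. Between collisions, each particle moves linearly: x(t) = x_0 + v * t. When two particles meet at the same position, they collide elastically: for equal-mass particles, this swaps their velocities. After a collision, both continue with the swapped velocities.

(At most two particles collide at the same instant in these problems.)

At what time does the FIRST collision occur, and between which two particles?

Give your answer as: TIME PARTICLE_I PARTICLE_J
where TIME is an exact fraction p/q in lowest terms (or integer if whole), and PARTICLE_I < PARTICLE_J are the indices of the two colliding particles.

Answer: 1 0 1

Derivation:
Pair (0,1): pos 7,8 vel 2,1 -> gap=1, closing at 1/unit, collide at t=1
Pair (1,2): pos 8,12 vel 1,0 -> gap=4, closing at 1/unit, collide at t=4
Pair (2,3): pos 12,19 vel 0,-3 -> gap=7, closing at 3/unit, collide at t=7/3
Earliest collision: t=1 between 0 and 1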